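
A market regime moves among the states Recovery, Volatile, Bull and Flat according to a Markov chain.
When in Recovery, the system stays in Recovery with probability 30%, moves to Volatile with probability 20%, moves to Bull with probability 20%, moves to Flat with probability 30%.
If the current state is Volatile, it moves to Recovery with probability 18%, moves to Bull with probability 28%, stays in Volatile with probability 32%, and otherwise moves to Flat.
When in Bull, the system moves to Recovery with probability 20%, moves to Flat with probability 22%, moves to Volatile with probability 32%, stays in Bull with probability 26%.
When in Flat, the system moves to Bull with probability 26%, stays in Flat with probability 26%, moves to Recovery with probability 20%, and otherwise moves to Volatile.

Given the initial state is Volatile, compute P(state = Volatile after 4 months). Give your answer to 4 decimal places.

0.2843

Propagate the distribution vector 4 months from Volatile.
After 0 months: (0.0000, 1.0000, 0.0000, 0.0000)
After 1 month: (0.1800, 0.3200, 0.2800, 0.2200)
After 2 months: (0.2116, 0.2896, 0.2556, 0.2432)
After 3 months: (0.2154, 0.2849, 0.2531, 0.2467)
After 4 months: (0.2158, 0.2843, 0.2528, 0.2471)
P(in Volatile after 4 months) = 0.2843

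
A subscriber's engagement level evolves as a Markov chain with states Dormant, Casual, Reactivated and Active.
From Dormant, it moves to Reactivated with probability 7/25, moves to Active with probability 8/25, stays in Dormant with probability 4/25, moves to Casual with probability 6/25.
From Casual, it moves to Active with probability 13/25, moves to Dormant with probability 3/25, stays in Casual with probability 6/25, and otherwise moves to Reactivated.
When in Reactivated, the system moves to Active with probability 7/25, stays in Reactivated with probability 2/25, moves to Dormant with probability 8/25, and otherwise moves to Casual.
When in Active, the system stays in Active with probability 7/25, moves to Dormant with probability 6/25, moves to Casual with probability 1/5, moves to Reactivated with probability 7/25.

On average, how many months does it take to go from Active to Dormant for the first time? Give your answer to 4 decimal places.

Let t(s) be the expected number of months to first reach Dormant from state s, with t(Dormant) = 0. Conditioning on the first month:
t(Casual) = 1 + 0.24·t(Casual) + 0.12·t(Reactivated) + 0.52·t(Active)
t(Reactivated) = 1 + 0.32·t(Casual) + 0.08·t(Reactivated) + 0.28·t(Active)
t(Active) = 1 + 0.2·t(Casual) + 0.28·t(Reactivated) + 0.28·t(Active)
Solving: t(Casual) = 4.9701, t(Reactivated) = 4.1497, t(Active) = 4.3832.
Expected months from Active to Dormant: 4.3832.

4.3832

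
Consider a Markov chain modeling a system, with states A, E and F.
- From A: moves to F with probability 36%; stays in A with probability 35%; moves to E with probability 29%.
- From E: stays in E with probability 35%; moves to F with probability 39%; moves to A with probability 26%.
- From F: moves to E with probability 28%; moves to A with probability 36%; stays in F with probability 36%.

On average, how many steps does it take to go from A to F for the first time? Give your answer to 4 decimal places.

2.7082

Let t(s) be the expected number of steps to first reach F from state s, with t(F) = 0. Conditioning on the first step:
t(A) = 1 + 0.35·t(A) + 0.29·t(E)
t(E) = 1 + 0.26·t(A) + 0.35·t(E)
Solving: t(A) = 2.7082, t(E) = 2.6217.
Expected steps from A to F: 2.7082.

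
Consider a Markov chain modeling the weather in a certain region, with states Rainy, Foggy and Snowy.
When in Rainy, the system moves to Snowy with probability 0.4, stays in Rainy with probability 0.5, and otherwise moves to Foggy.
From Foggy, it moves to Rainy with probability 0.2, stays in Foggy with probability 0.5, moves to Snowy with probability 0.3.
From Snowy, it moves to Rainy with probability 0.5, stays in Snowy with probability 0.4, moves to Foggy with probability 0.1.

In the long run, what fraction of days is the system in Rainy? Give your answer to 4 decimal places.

0.4500

Let the stationary distribution be π with π = πP and π_1 + π_2 + π_3 = 1.
π_1 = 0.5·π_1 + 0.2·π_2 + 0.5·π_3
π_2 = 0.1·π_1 + 0.5·π_2 + 0.1·π_3
Solving with the normalization constraint gives π = (0.4500, 0.1667, 0.3833).
So the stationary probability of Rainy is 0.4500.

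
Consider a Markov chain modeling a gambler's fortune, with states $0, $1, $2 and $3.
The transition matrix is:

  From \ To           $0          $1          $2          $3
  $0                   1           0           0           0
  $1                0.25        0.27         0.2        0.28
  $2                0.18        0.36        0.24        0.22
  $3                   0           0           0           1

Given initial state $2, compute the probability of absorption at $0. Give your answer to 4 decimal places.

0.4586

Let h(s) be the probability of absorption at $0 starting from transient state s. Then h($0) = 1 and h($3) = 0. By first-step analysis:
h($1) = 0.25·1 + 0.27·h($1) + 0.2·h($2) + 0.28·0
h($2) = 0.18·1 + 0.36·h($1) + 0.24·h($2) + 0.22·0
Solving: h($1) = 0.4681, h($2) = 0.4586.
Starting from $2, the probability is 0.4586.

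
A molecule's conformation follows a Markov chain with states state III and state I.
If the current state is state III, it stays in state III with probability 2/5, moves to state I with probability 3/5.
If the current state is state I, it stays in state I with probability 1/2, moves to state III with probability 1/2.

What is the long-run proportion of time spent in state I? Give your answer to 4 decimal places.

0.5455

Let the stationary distribution be π with π = πP and π_1 + π_2 = 1.
π_1 = 0.4·π_1 + 0.5·π_2
Solving with the normalization constraint gives π = (0.4545, 0.5455).
So the stationary probability of state I is 0.5455.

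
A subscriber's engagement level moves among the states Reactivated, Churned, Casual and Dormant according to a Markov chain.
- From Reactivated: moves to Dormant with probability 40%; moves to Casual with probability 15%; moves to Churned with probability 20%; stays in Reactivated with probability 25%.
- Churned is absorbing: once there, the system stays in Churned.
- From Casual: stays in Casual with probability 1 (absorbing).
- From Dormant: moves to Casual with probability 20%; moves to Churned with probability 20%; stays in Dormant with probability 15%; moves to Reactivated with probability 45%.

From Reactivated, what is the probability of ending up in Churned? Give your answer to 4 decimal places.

Let h(s) be the probability of absorption at Churned starting from transient state s. Then h(Churned) = 1 and h(Casual) = 0. By first-step analysis:
h(Reactivated) = 0.25·h(Reactivated) + 0.2·1 + 0.15·0 + 0.4·h(Dormant)
h(Dormant) = 0.45·h(Reactivated) + 0.2·1 + 0.2·0 + 0.15·h(Dormant)
Solving: h(Reactivated) = 0.5464, h(Dormant) = 0.5246.
Starting from Reactivated, the probability is 0.5464.

0.5464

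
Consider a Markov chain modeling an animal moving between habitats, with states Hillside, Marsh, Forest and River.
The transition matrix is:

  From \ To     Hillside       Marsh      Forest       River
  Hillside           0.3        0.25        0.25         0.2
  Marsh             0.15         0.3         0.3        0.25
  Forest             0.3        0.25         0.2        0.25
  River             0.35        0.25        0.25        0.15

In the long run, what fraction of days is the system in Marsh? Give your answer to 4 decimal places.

0.2632

Let the stationary distribution be π with π = πP and π_1 + π_2 + π_3 + π_4 = 1.
π_1 = 0.3·π_1 + 0.15·π_2 + 0.3·π_3 + 0.35·π_4
π_2 = 0.25·π_1 + 0.3·π_2 + 0.25·π_3 + 0.25·π_4
π_3 = 0.25·π_1 + 0.3·π_2 + 0.2·π_3 + 0.25·π_4
Solving with the normalization constraint gives π = (0.2713, 0.2632, 0.2506, 0.2149).
So the stationary probability of Marsh is 0.2632.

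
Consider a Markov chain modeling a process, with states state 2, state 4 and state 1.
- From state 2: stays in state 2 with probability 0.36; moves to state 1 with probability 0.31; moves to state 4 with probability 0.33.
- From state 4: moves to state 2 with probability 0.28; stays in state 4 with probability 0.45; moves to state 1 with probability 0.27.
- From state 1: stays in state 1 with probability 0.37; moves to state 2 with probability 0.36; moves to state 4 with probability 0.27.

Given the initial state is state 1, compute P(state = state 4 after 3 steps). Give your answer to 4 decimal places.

0.3515

Propagate the distribution vector 3 steps from state 1.
After 0 steps: (0.0000, 0.0000, 1.0000)
After 1 step: (0.3600, 0.2700, 0.3700)
After 2 steps: (0.3384, 0.3402, 0.3214)
After 3 steps: (0.3328, 0.3515, 0.3157)
P(in state 4 after 3 steps) = 0.3515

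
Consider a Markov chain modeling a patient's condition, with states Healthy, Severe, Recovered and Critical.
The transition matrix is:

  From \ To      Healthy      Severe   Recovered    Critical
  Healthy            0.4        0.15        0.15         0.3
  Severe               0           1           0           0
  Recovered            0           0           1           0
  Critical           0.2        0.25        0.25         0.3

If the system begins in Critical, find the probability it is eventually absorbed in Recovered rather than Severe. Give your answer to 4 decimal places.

0.5000

Let h(s) be the probability of absorption at Recovered starting from transient state s. Then h(Recovered) = 1 and h(Severe) = 0. By first-step analysis:
h(Healthy) = 0.4·h(Healthy) + 0.15·0 + 0.15·1 + 0.3·h(Critical)
h(Critical) = 0.2·h(Healthy) + 0.25·0 + 0.25·1 + 0.3·h(Critical)
Solving: h(Healthy) = 0.5000, h(Critical) = 0.5000.
Starting from Critical, the probability is 0.5000.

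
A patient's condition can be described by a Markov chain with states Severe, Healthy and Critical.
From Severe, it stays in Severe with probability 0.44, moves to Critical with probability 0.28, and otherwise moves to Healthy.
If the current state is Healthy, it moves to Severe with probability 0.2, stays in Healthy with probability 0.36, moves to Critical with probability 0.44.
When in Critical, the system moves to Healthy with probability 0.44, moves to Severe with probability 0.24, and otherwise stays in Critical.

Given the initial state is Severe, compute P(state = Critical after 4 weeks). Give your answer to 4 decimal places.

Propagate the distribution vector 4 weeks from Severe.
After 0 weeks: (1.0000, 0.0000, 0.0000)
After 1 week: (0.4400, 0.2800, 0.2800)
After 2 weeks: (0.3168, 0.3472, 0.3360)
After 3 weeks: (0.2895, 0.3615, 0.3490)
After 4 weeks: (0.2834, 0.3648, 0.3518)
P(in Critical after 4 weeks) = 0.3518

0.3518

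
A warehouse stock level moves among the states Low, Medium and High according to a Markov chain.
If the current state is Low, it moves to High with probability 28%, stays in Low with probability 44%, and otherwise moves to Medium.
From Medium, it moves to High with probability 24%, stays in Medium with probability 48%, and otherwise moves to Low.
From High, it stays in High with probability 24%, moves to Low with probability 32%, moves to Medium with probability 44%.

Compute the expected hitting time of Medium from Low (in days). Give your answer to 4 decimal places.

Let t(s) be the expected number of days to first reach Medium from state s, with t(Medium) = 0. Conditioning on the first day:
t(Low) = 1 + 0.44·t(Low) + 0.28·t(High)
t(High) = 1 + 0.32·t(Low) + 0.24·t(High)
Solving: t(Low) = 3.0952, t(High) = 2.6190.
Expected days from Low to Medium: 3.0952.

3.0952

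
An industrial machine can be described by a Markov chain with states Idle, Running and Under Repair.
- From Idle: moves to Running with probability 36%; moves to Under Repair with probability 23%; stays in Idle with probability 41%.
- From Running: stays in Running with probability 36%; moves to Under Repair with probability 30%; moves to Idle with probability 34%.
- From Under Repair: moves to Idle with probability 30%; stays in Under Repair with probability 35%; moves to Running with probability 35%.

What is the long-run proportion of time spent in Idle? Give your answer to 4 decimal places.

Let the stationary distribution be π with π = πP and π_1 + π_2 + π_3 = 1.
π_1 = 0.41·π_1 + 0.34·π_2 + 0.3·π_3
π_2 = 0.36·π_1 + 0.36·π_2 + 0.35·π_3
Solving with the normalization constraint gives π = (0.3531, 0.3571, 0.2898).
So the stationary probability of Idle is 0.3531.

0.3531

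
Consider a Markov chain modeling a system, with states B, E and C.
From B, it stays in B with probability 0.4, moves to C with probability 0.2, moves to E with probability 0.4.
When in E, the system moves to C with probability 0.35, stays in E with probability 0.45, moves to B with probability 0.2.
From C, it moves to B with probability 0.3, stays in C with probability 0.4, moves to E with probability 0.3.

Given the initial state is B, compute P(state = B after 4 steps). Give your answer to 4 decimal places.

Propagate the distribution vector 4 steps from B.
After 0 steps: (1.0000, 0.0000, 0.0000)
After 1 step: (0.4000, 0.4000, 0.2000)
After 2 steps: (0.3000, 0.4000, 0.3000)
After 3 steps: (0.2900, 0.3900, 0.3200)
After 4 steps: (0.2900, 0.3875, 0.3225)
P(in B after 4 steps) = 0.2900

0.2900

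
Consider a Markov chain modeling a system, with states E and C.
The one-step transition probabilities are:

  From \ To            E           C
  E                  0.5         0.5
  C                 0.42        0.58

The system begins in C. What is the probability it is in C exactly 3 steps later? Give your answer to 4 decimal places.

Propagate the distribution vector 3 steps from C.
After 0 steps: (0.0000, 1.0000)
After 1 step: (0.4200, 0.5800)
After 2 steps: (0.4536, 0.5464)
After 3 steps: (0.4563, 0.5437)
P(in C after 3 steps) = 0.5437

0.5437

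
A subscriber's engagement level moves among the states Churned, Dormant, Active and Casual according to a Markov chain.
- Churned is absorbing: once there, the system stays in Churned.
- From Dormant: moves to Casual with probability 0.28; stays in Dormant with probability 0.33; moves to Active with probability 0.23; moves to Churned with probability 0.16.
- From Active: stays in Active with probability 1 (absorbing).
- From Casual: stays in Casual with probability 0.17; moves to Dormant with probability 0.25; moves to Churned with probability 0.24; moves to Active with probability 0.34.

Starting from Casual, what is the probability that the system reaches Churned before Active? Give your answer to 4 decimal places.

0.4131

Let h(s) be the probability of absorption at Churned starting from transient state s. Then h(Churned) = 1 and h(Active) = 0. By first-step analysis:
h(Dormant) = 0.16·1 + 0.33·h(Dormant) + 0.23·0 + 0.28·h(Casual)
h(Casual) = 0.24·1 + 0.25·h(Dormant) + 0.34·0 + 0.17·h(Casual)
Solving: h(Dormant) = 0.4114, h(Casual) = 0.4131.
Starting from Casual, the probability is 0.4131.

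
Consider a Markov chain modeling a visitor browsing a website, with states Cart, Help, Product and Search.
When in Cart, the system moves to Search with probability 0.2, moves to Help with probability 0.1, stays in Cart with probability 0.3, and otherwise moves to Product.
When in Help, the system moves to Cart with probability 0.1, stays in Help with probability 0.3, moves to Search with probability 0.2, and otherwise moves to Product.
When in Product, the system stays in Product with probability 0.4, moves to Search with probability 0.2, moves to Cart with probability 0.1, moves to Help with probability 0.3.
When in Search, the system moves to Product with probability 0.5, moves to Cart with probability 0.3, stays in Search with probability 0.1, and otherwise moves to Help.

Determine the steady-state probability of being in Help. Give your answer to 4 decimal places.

0.2295

Let the stationary distribution be π with π = πP and π_1 + π_2 + π_3 + π_4 = 1.
π_1 = 0.3·π_1 + 0.1·π_2 + 0.1·π_3 + 0.3·π_4
π_2 = 0.1·π_1 + 0.3·π_2 + 0.3·π_3 + 0.1·π_4
π_3 = 0.4·π_1 + 0.4·π_2 + 0.4·π_3 + 0.5·π_4
Solving with the normalization constraint gives π = (0.1705, 0.2295, 0.4182, 0.1818).
So the stationary probability of Help is 0.2295.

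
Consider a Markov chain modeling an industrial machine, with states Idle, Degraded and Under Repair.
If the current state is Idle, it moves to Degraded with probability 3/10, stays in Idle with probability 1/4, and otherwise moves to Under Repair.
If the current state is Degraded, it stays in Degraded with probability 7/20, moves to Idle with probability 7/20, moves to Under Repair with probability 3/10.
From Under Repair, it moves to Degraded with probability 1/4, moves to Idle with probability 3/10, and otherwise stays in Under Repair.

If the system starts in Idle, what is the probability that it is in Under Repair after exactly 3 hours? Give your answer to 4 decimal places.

0.4061

Propagate the distribution vector 3 hours from Idle.
After 0 hours: (1.0000, 0.0000, 0.0000)
After 1 hour: (0.2500, 0.3000, 0.4500)
After 2 hours: (0.3025, 0.2925, 0.4050)
After 3 hours: (0.2995, 0.2944, 0.4061)
P(in Under Repair after 3 hours) = 0.4061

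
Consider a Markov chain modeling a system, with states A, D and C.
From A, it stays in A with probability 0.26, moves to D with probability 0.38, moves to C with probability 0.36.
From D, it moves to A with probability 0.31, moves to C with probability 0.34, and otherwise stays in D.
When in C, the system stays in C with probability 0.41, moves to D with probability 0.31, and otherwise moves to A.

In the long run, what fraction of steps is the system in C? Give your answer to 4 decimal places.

Let the stationary distribution be π with π = πP and π_1 + π_2 + π_3 = 1.
π_1 = 0.26·π_1 + 0.31·π_2 + 0.28·π_3
π_2 = 0.38·π_1 + 0.35·π_2 + 0.31·π_3
Solving with the normalization constraint gives π = (0.2846, 0.3437, 0.3717).
So the stationary probability of C is 0.3717.

0.3717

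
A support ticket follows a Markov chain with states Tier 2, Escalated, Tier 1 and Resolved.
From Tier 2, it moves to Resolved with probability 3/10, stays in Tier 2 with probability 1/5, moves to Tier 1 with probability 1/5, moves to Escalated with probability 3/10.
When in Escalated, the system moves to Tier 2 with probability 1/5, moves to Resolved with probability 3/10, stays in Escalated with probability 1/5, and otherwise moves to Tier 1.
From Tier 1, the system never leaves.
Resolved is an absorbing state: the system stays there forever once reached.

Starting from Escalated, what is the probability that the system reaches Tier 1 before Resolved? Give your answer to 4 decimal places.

0.4828

Let h(s) be the probability of absorption at Tier 1 starting from transient state s. Then h(Tier 1) = 1 and h(Resolved) = 0. By first-step analysis:
h(Tier 2) = 0.2·h(Tier 2) + 0.3·h(Escalated) + 0.2·1 + 0.3·0
h(Escalated) = 0.2·h(Tier 2) + 0.2·h(Escalated) + 0.3·1 + 0.3·0
Solving: h(Tier 2) = 0.4310, h(Escalated) = 0.4828.
Starting from Escalated, the probability is 0.4828.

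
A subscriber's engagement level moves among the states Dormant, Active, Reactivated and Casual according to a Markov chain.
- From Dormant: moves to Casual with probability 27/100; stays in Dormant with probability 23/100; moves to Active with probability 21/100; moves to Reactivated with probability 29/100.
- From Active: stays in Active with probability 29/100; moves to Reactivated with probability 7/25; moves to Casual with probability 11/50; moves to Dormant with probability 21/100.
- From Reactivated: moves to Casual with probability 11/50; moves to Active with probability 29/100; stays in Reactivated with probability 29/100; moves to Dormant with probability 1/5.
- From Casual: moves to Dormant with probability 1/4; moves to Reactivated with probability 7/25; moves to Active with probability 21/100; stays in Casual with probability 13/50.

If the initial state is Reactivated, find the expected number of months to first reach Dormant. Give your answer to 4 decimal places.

Let t(s) be the expected number of months to first reach Dormant from state s, with t(Dormant) = 0. Conditioning on the first month:
t(Active) = 1 + 0.29·t(Active) + 0.28·t(Reactivated) + 0.22·t(Casual)
t(Reactivated) = 1 + 0.29·t(Active) + 0.29·t(Reactivated) + 0.22·t(Casual)
t(Casual) = 1 + 0.21·t(Active) + 0.28·t(Reactivated) + 0.26·t(Casual)
Solving: t(Active) = 4.6224, t(Reactivated) = 4.6691, t(Casual) = 4.4298.
Expected months from Reactivated to Dormant: 4.6691.

4.6691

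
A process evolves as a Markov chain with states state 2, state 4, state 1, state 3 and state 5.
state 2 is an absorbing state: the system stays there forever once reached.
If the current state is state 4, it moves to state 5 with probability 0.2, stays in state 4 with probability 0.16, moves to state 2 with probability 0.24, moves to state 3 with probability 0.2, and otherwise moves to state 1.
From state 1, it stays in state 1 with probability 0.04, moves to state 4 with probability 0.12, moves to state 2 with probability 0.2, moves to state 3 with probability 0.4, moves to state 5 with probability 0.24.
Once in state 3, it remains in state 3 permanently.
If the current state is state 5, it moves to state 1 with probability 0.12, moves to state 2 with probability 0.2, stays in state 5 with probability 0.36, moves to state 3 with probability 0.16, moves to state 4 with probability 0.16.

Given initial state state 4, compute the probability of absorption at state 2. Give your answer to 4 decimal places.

0.5030

Let h(s) be the probability of absorption at state 2 starting from transient state s. Then h(state 2) = 1 and h(state 3) = 0. By first-step analysis:
h(state 4) = 0.24·1 + 0.16·h(state 4) + 0.2·h(state 1) + 0.2·0 + 0.2·h(state 5)
h(state 1) = 0.2·1 + 0.12·h(state 4) + 0.04·h(state 1) + 0.4·0 + 0.24·h(state 5)
h(state 5) = 0.2·1 + 0.16·h(state 4) + 0.12·h(state 1) + 0.16·0 + 0.36·h(state 5)
Solving: h(state 4) = 0.5030, h(state 1) = 0.3995, h(state 5) = 0.5132.
Starting from state 4, the probability is 0.5030.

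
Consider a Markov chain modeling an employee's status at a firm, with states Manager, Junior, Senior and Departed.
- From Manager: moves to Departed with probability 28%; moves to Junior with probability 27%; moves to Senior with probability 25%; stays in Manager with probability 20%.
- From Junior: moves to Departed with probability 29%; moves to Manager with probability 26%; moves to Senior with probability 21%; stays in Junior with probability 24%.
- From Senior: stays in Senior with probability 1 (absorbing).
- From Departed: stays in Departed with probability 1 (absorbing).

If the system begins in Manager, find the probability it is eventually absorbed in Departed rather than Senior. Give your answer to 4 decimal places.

0.5413

Let h(s) be the probability of absorption at Departed starting from transient state s. Then h(Departed) = 1 and h(Senior) = 0. By first-step analysis:
h(Manager) = 0.2·h(Manager) + 0.27·h(Junior) + 0.25·0 + 0.28·1
h(Junior) = 0.26·h(Manager) + 0.24·h(Junior) + 0.21·0 + 0.29·1
Solving: h(Manager) = 0.5413, h(Junior) = 0.5668.
Starting from Manager, the probability is 0.5413.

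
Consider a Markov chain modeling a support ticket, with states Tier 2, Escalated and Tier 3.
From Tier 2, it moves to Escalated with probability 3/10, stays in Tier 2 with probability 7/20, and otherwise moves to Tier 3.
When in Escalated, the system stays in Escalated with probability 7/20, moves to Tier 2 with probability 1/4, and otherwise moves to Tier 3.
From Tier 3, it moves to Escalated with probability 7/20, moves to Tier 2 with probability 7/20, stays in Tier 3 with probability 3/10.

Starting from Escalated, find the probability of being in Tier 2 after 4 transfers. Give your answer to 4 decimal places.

0.3166

Propagate the distribution vector 4 transfers from Escalated.
After 0 transfers: (0.0000, 1.0000, 0.0000)
After 1 transfer: (0.2500, 0.3500, 0.4000)
After 2 transfers: (0.3150, 0.3375, 0.3475)
After 3 transfers: (0.3163, 0.3343, 0.3495)
After 4 transfers: (0.3166, 0.3342, 0.3492)
P(in Tier 2 after 4 transfers) = 0.3166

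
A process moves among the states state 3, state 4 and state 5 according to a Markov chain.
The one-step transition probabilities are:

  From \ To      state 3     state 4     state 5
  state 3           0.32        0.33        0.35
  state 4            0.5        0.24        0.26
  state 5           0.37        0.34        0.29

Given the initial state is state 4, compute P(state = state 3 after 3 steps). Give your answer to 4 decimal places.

0.3916

Propagate the distribution vector 3 steps from state 4.
After 0 steps: (0.0000, 1.0000, 0.0000)
After 1 step: (0.5000, 0.2400, 0.2600)
After 2 steps: (0.3762, 0.3110, 0.3128)
After 3 steps: (0.3916, 0.3051, 0.3032)
P(in state 3 after 3 steps) = 0.3916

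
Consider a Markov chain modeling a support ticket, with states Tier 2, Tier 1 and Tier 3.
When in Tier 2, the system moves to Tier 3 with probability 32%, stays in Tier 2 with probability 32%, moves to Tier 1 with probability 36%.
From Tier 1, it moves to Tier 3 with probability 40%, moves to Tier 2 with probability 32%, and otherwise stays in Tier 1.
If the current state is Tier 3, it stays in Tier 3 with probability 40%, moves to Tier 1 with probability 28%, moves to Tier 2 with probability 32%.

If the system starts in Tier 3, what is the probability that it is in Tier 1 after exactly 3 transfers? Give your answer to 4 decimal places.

0.3056

Propagate the distribution vector 3 transfers from Tier 3.
After 0 transfers: (0.0000, 0.0000, 1.0000)
After 1 transfer: (0.3200, 0.2800, 0.4000)
After 2 transfers: (0.3200, 0.3056, 0.3744)
After 3 transfers: (0.3200, 0.3056, 0.3744)
P(in Tier 1 after 3 transfers) = 0.3056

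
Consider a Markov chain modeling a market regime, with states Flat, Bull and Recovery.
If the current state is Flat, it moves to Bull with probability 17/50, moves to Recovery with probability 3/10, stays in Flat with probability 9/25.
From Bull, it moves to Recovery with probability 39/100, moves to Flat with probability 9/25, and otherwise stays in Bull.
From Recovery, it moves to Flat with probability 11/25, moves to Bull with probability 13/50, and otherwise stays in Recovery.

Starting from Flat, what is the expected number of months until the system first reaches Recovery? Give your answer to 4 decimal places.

3.0481

Let t(s) be the expected number of months to first reach Recovery from state s, with t(Recovery) = 0. Conditioning on the first month:
t(Flat) = 1 + 0.36·t(Flat) + 0.34·t(Bull)
t(Bull) = 1 + 0.36·t(Flat) + 0.25·t(Bull)
Solving: t(Flat) = 3.0481, t(Bull) = 2.7964.
Expected months from Flat to Recovery: 3.0481.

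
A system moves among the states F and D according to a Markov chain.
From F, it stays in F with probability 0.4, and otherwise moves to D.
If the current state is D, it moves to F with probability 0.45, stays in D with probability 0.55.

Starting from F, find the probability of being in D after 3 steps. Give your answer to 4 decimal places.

0.5715

Propagate the distribution vector 3 steps from F.
After 0 steps: (1.0000, 0.0000)
After 1 step: (0.4000, 0.6000)
After 2 steps: (0.4300, 0.5700)
After 3 steps: (0.4285, 0.5715)
P(in D after 3 steps) = 0.5715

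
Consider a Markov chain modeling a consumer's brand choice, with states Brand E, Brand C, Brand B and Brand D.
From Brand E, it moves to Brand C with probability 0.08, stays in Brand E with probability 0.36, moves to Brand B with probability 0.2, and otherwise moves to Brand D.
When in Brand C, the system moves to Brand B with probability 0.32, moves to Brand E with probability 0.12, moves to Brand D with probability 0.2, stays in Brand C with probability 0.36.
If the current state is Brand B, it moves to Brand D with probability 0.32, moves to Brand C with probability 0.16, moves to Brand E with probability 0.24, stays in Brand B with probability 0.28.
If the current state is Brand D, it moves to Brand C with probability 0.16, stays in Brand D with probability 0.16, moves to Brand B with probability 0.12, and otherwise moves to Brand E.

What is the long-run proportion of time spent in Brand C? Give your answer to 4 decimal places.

0.1651

Let the stationary distribution be π with π = πP and π_1 + π_2 + π_3 + π_4 = 1.
π_1 = 0.36·π_1 + 0.12·π_2 + 0.24·π_3 + 0.56·π_4
π_2 = 0.08·π_1 + 0.36·π_2 + 0.16·π_3 + 0.16·π_4
π_3 = 0.2·π_1 + 0.32·π_2 + 0.28·π_3 + 0.12·π_4
Solving with the normalization constraint gives π = (0.3487, 0.1651, 0.2154, 0.2708).
So the stationary probability of Brand C is 0.1651.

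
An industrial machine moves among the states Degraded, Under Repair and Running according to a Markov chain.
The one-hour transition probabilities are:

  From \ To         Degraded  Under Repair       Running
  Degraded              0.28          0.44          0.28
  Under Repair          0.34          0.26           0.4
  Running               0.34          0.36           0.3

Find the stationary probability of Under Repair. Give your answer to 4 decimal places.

0.3506

Let the stationary distribution be π with π = πP and π_1 + π_2 + π_3 = 1.
π_1 = 0.28·π_1 + 0.34·π_2 + 0.34·π_3
π_2 = 0.44·π_1 + 0.26·π_2 + 0.36·π_3
Solving with the normalization constraint gives π = (0.3208, 0.3506, 0.3286).
So the stationary probability of Under Repair is 0.3506.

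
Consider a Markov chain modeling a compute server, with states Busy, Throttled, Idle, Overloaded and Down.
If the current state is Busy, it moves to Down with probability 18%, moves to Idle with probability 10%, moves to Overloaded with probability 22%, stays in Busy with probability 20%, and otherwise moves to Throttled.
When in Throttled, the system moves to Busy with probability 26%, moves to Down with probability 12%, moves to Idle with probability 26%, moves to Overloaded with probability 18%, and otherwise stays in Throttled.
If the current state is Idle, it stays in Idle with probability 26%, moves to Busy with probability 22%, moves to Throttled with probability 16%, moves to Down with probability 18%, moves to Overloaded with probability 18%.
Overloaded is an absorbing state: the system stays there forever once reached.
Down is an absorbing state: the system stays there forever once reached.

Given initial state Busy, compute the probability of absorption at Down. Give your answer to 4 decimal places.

Let h(s) be the probability of absorption at Down starting from transient state s. Then h(Down) = 1 and h(Overloaded) = 0. By first-step analysis:
h(Busy) = 0.2·h(Busy) + 0.3·h(Throttled) + 0.1·h(Idle) + 0.22·0 + 0.18·1
h(Throttled) = 0.26·h(Busy) + 0.18·h(Throttled) + 0.26·h(Idle) + 0.18·0 + 0.12·1
h(Idle) = 0.22·h(Busy) + 0.16·h(Throttled) + 0.26·h(Idle) + 0.18·0 + 0.18·1
Solving: h(Busy) = 0.4481, h(Throttled) = 0.4378, h(Idle) = 0.4711.
Starting from Busy, the probability is 0.4481.

0.4481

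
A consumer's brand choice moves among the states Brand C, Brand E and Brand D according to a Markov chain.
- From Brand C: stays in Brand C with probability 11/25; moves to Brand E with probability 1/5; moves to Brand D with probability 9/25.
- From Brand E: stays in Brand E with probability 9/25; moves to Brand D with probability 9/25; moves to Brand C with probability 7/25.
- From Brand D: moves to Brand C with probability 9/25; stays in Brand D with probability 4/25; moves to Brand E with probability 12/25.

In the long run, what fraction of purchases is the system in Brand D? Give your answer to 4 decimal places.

0.3000

Let the stationary distribution be π with π = πP and π_1 + π_2 + π_3 = 1.
π_1 = 0.44·π_1 + 0.28·π_2 + 0.36·π_3
π_2 = 0.2·π_1 + 0.36·π_2 + 0.48·π_3
Solving with the normalization constraint gives π = (0.3619, 0.3381, 0.3000).
So the stationary probability of Brand D is 0.3000.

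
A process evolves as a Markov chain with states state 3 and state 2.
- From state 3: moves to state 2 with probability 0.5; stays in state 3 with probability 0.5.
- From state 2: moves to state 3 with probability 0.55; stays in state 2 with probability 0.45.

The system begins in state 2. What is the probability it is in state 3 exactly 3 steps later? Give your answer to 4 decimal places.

0.5239

Propagate the distribution vector 3 steps from state 2.
After 0 steps: (0.0000, 1.0000)
After 1 step: (0.5500, 0.4500)
After 2 steps: (0.5225, 0.4775)
After 3 steps: (0.5239, 0.4761)
P(in state 3 after 3 steps) = 0.5239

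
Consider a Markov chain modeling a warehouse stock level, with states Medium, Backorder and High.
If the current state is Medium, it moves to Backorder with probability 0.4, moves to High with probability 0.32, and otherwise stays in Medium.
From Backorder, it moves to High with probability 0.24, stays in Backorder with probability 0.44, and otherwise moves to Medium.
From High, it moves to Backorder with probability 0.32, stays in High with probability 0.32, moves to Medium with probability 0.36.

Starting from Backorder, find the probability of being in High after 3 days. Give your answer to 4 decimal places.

0.2881

Propagate the distribution vector 3 days from Backorder.
After 0 days: (0.0000, 1.0000, 0.0000)
After 1 day: (0.3200, 0.4400, 0.2400)
After 2 days: (0.3168, 0.3984, 0.2848)
After 3 days: (0.3187, 0.3932, 0.2881)
P(in High after 3 days) = 0.2881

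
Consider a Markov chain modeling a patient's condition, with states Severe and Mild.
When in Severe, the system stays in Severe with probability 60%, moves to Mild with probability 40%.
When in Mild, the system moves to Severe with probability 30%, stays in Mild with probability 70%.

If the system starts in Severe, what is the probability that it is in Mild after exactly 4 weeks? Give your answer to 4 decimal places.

0.5668

Propagate the distribution vector 4 weeks from Severe.
After 0 weeks: (1.0000, 0.0000)
After 1 week: (0.6000, 0.4000)
After 2 weeks: (0.4800, 0.5200)
After 3 weeks: (0.4440, 0.5560)
After 4 weeks: (0.4332, 0.5668)
P(in Mild after 4 weeks) = 0.5668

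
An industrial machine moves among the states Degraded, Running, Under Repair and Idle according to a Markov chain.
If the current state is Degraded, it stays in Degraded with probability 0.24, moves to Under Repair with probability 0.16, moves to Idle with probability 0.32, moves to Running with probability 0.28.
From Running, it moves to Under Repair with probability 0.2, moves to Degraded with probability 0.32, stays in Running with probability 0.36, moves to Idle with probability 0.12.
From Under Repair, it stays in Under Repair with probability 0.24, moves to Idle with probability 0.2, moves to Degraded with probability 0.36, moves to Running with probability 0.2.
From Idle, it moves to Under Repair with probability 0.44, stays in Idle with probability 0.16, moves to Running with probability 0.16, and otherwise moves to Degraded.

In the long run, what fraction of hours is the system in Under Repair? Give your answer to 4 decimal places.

Let the stationary distribution be π with π = πP and π_1 + π_2 + π_3 + π_4 = 1.
π_1 = 0.24·π_1 + 0.32·π_2 + 0.36·π_3 + 0.24·π_4
π_2 = 0.28·π_1 + 0.36·π_2 + 0.2·π_3 + 0.16·π_4
π_3 = 0.16·π_1 + 0.2·π_2 + 0.24·π_3 + 0.44·π_4
Solving with the normalization constraint gives π = (0.2902, 0.2559, 0.2478, 0.2061).
So the stationary probability of Under Repair is 0.2478.

0.2478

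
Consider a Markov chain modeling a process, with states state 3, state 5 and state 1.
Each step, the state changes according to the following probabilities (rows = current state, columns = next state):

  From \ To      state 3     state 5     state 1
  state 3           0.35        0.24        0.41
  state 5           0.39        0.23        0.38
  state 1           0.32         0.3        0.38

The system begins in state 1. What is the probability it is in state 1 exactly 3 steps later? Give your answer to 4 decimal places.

0.3905

Propagate the distribution vector 3 steps from state 1.
After 0 steps: (0.0000, 0.0000, 1.0000)
After 1 step: (0.3200, 0.3000, 0.3800)
After 2 steps: (0.3506, 0.2598, 0.3896)
After 3 steps: (0.3487, 0.2608, 0.3905)
P(in state 1 after 3 steps) = 0.3905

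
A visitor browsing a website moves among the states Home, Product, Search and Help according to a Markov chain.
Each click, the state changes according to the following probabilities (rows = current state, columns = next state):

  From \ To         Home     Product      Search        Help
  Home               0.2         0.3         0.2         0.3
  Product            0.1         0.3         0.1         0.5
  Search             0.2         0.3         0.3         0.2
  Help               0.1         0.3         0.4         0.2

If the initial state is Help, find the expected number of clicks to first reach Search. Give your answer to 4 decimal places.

Let t(s) be the expected number of clicks to first reach Search from state s, with t(Search) = 0. Conditioning on the first click:
t(Home) = 1 + 0.2·t(Home) + 0.3·t(Product) + 0.3·t(Help)
t(Product) = 1 + 0.1·t(Home) + 0.3·t(Product) + 0.5·t(Help)
t(Help) = 1 + 0.1·t(Home) + 0.3·t(Product) + 0.2·t(Help)
Solving: t(Home) = 4.2471, t(Product) = 4.5174, t(Help) = 3.4749.
Expected clicks from Help to Search: 3.4749.

3.4749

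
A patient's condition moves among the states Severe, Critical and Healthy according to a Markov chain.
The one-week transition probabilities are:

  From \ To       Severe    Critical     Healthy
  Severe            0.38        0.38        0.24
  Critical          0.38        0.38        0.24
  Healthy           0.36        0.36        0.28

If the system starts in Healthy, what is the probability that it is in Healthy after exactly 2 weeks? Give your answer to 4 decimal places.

Sum over the intermediate state after 1 week:
P = P(Healthy→Severe)·P(Severe→Healthy) + P(Healthy→Critical)·P(Critical→Healthy) + P(Healthy→Healthy)·P(Healthy→Healthy)
  = 0.36×0.24 + 0.36×0.24 + 0.28×0.28
  = 0.0864 + 0.0864 + 0.0784 = 0.2512

0.2512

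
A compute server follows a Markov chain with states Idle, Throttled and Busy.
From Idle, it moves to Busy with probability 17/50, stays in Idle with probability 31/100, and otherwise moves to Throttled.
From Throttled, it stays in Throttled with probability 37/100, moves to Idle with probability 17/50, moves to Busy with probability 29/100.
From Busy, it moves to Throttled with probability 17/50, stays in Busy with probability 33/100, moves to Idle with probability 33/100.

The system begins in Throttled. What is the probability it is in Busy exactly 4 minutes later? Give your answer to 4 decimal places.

0.3191

Propagate the distribution vector 4 minutes from Throttled.
After 0 minutes: (0.0000, 1.0000, 0.0000)
After 1 minute: (0.3400, 0.3700, 0.2900)
After 2 minutes: (0.3269, 0.3545, 0.3186)
After 3 minutes: (0.3270, 0.3539, 0.3191)
After 4 minutes: (0.3270, 0.3539, 0.3191)
P(in Busy after 4 minutes) = 0.3191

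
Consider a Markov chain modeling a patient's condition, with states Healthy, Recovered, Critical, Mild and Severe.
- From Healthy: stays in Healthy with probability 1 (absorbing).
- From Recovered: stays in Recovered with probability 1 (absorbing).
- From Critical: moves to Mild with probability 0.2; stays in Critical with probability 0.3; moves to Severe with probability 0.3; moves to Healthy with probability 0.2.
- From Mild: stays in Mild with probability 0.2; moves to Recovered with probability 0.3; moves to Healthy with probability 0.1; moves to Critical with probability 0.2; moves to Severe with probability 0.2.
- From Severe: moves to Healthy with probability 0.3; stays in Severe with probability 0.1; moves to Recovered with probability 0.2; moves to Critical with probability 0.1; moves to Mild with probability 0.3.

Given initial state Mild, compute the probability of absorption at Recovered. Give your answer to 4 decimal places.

0.5789

Let h(s) be the probability of absorption at Recovered starting from transient state s. Then h(Recovered) = 1 and h(Healthy) = 0. By first-step analysis:
h(Critical) = 0.2·0 + 0.3·h(Critical) + 0.2·h(Mild) + 0.3·h(Severe)
h(Mild) = 0.1·0 + 0.3·1 + 0.2·h(Critical) + 0.2·h(Mild) + 0.2·h(Severe)
h(Severe) = 0.3·0 + 0.2·1 + 0.1·h(Critical) + 0.3·h(Mild) + 0.1·h(Severe)
Solving: h(Critical) = 0.3605, h(Mild) = 0.5789, h(Severe) = 0.4553.
Starting from Mild, the probability is 0.5789.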